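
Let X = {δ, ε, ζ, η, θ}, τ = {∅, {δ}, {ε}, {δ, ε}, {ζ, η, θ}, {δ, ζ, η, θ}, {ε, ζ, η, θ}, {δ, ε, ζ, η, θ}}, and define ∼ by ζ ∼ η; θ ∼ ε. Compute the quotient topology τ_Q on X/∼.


X/∼ = {[δ], [ε=θ], [ζ=η]}; |τ_Q| = 4.

Equivalence classes: [δ], [ε=θ], [ζ=η].
Quotient map π: X → X/∼ sends δ ↦ [δ], ε ↦ [ε=θ], ζ ↦ [ζ=η], η ↦ [ζ=η], θ ↦ [ε=θ].
For each subset V ⊆ X/∼, compute π^{-1}(V) ⊆ X and check whether π^{-1}(V) ∈ τ. V is open in τ_Q iff π^{-1}(V) ∈ τ.
  V = {}: π^{-1}(V) = ∅ ∈ τ ✓.
  V = {[δ]}: π^{-1}(V) = {δ} ∈ τ ✓.
  V = {[ε=θ]}: π^{-1}(V) = {ε, θ} ∉ τ ✗.
  V = {[δ], [ε=θ]}: π^{-1}(V) = {δ, ε, θ} ∉ τ ✗.
  V = {[ζ=η]}: π^{-1}(V) = {ζ, η} ∉ τ ✗.
  V = {[δ], [ζ=η]}: π^{-1}(V) = {δ, ζ, η} ∉ τ ✗.
  V = {[ε=θ], [ζ=η]}: π^{-1}(V) = {ε, ζ, η, θ} ∈ τ ✓.
  V = {[δ], [ε=θ], [ζ=η]}: π^{-1}(V) = {δ, ε, ζ, η, θ} ∈ τ ✓.
Open sets in the quotient: τ_Q = {{}, {[δ]}, {[ε=θ], [ζ=η]}, {[δ], [ε=θ], [ζ=η]}} (4 elements).


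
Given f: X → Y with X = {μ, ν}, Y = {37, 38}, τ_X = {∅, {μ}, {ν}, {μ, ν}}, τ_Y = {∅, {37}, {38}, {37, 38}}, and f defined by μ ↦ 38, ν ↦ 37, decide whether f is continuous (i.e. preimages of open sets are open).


f IS continuous.

Compute f^{-1}(U) for each U ∈ τ_Y:
  U = ∅: f^{-1}(U) = ∅ ∈ τ_X ✓.
  U = {37}: f^{-1}(U) = {ν} ∈ τ_X ✓.
  U = {38}: f^{-1}(U) = {μ} ∈ τ_X ✓.
  U = {37, 38}: f^{-1}(U) = {μ, ν} ∈ τ_X ✓.
Every preimage lies in τ_X, so f IS continuous.


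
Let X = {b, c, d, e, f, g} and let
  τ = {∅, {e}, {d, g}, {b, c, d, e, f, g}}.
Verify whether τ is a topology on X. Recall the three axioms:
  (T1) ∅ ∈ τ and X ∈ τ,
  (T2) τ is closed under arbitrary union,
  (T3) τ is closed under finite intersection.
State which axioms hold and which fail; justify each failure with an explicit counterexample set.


τ is NOT a topology on X.

Axiom (T1): ∅ ∈ τ? Yes; X ∈ τ? Yes.
Axiom (T2/T3): check pairwise unions and intersections of members of τ.
Counterexample for (T2): {e} ∪ {d, g} = {d, e, g} ∉ τ. Therefore τ is NOT a topology.


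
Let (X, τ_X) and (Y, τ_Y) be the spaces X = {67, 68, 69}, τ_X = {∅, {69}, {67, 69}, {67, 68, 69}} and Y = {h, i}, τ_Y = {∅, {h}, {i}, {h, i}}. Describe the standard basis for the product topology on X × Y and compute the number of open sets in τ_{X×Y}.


Basis B = {∅ × ∅, {69} × {h}, {69} × {i}, {67, 69} × {h}, {67, 69} × {i}, {69} × {h, i}, {67, 68, 69} × {h}, {67, 68, 69} × {i}, {67, 69} × {h, i}, {67, 68, 69} × {h, i}}; |τ_{X×Y}| = 16.

Enumerate products U × V with U ∈ τ_X, V ∈ τ_Y (deduplicated):
  ∅ × ∅ = {} (∅)
  {69} × {h} = {(69,h)}
  {69} × {i} = {(69,i)}
  {67, 69} × {h} = {(67,h), (69,h)}
  {67, 69} × {i} = {(67,i), (69,i)}
  {69} × {h, i} = {(69,h), (69,i)}
  {67, 68, 69} × {h} = {(67,h), (68,h), (69,h)}
  {67, 68, 69} × {i} = {(67,i), (68,i), (69,i)}
  {67, 69} × {h, i} = {(67,h), (67,i), (69,h), (69,i)}
  {67, 68, 69} × {h, i} = {(67,h), (67,i), (68,h), (68,i), (69,h), (69,i)}
These 10 distinct sets form the basis B.
Close under arbitrary unions to get τ_{X×Y}; counting gives |τ_{X×Y}| = 16.


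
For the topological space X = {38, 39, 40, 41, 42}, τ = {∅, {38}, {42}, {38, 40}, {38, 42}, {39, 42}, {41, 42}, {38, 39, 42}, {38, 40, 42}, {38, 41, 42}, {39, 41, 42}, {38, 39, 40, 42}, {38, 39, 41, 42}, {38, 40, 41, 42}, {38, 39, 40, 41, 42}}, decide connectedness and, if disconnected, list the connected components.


(X, τ) is disconnected; components = [{38, 40}, {39, 41, 42}].

Find clopen sets (U ∈ τ with X ∖ U ∈ τ):
  U = ∅, X ∖ U = {38, 39, 40, 41, 42} — both open, so U is clopen.
  U = {38, 40}, X ∖ U = {39, 41, 42} — both open, so U is clopen.
  U = {39, 41, 42}, X ∖ U = {38, 40} — both open, so U is clopen.
  U = {38, 39, 40, 41, 42}, X ∖ U = ∅ — both open, so U is clopen.
Nontrivial clopen(s) exist: e.g. {38, 40}. So (X, τ) is disconnected.
Compute connected components by grouping points that agree on all clopens:
  component: {38, 40}
  component: {39, 41, 42}


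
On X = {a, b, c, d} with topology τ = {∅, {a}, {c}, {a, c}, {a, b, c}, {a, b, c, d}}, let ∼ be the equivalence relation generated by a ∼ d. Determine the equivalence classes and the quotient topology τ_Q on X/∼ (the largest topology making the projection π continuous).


X/∼ = {[a=d], [b], [c]}; |τ_Q| = 3.

Equivalence classes: [a=d], [b], [c].
Quotient map π: X → X/∼ sends a ↦ [a=d], b ↦ [b], c ↦ [c], d ↦ [a=d].
For each subset V ⊆ X/∼, compute π^{-1}(V) ⊆ X and check whether π^{-1}(V) ∈ τ. V is open in τ_Q iff π^{-1}(V) ∈ τ.
  V = {}: π^{-1}(V) = ∅ ∈ τ ✓.
  V = {[a=d]}: π^{-1}(V) = {a, d} ∉ τ ✗.
  V = {[b]}: π^{-1}(V) = {b} ∉ τ ✗.
  V = {[a=d], [b]}: π^{-1}(V) = {a, b, d} ∉ τ ✗.
  V = {[c]}: π^{-1}(V) = {c} ∈ τ ✓.
  V = {[a=d], [c]}: π^{-1}(V) = {a, c, d} ∉ τ ✗.
  V = {[b], [c]}: π^{-1}(V) = {b, c} ∉ τ ✗.
  V = {[a=d], [b], [c]}: π^{-1}(V) = {a, b, c, d} ∈ τ ✓.
Open sets in the quotient: τ_Q = {{}, {[c]}, {[a=d], [b], [c]}} (3 elements).


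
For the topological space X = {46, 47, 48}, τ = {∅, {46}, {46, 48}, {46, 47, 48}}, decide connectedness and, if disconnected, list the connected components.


(X, τ) is connected.

Find clopen sets (U ∈ τ with X ∖ U ∈ τ):
  U = ∅, X ∖ U = {46, 47, 48} — both open, so U is clopen.
  U = {46, 47, 48}, X ∖ U = ∅ — both open, so U is clopen.
Only trivial clopens (∅ and X) exist, so (X, τ) is connected.
Compute connected components by grouping points that agree on all clopens:
  component: {46, 47, 48}


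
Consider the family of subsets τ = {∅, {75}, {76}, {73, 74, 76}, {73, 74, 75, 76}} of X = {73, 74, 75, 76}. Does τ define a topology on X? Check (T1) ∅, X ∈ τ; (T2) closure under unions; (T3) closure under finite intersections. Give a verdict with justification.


τ is NOT a topology on X.

Axiom (T1): ∅ ∈ τ? Yes; X ∈ τ? Yes.
Axiom (T2/T3): check pairwise unions and intersections of members of τ.
Counterexample for (T2): {75} ∪ {76} = {75, 76} ∉ τ. Therefore τ is NOT a topology.


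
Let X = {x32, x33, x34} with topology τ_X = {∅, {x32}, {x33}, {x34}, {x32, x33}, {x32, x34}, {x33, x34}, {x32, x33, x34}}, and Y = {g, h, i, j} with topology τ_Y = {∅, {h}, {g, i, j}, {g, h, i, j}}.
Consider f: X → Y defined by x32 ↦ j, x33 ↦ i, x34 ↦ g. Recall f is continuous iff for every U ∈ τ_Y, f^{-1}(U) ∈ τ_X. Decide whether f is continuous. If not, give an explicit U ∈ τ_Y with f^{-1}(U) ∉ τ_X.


f IS continuous.

Compute f^{-1}(U) for each U ∈ τ_Y:
  U = ∅: f^{-1}(U) = ∅ ∈ τ_X ✓.
  U = {h}: f^{-1}(U) = ∅ ∈ τ_X ✓.
  U = {g, i, j}: f^{-1}(U) = {x32, x33, x34} ∈ τ_X ✓.
  U = {g, h, i, j}: f^{-1}(U) = {x32, x33, x34} ∈ τ_X ✓.
Every preimage lies in τ_X, so f IS continuous.


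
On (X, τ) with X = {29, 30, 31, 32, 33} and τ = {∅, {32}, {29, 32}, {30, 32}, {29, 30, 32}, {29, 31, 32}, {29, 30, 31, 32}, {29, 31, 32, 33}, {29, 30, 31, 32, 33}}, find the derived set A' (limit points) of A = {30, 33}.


A' = ∅

For each x ∈ X, list the open sets U ∈ τ with x ∈ U, then check whether U ∩ (A ∖ {x}) ≠ ∅ for every such U.
  x = 29: open {29, 32} ∋ x has {29, 32} ∩ (A ∖ {29}) = ∅, so x is NOT a limit point.
  x = 30: open {30, 32} ∋ x has {30, 32} ∩ (A ∖ {30}) = ∅, so x is NOT a limit point.
  x = 31: open {29, 31, 32} ∋ x has {29, 31, 32} ∩ (A ∖ {31}) = ∅, so x is NOT a limit point.
  x = 32: open {32} ∋ x has {32} ∩ (A ∖ {32}) = ∅, so x is NOT a limit point.
  x = 33: open {29, 31, 32, 33} ∋ x has {29, 31, 32, 33} ∩ (A ∖ {33}) = ∅, so x is NOT a limit point.
Collecting: A' = ∅.


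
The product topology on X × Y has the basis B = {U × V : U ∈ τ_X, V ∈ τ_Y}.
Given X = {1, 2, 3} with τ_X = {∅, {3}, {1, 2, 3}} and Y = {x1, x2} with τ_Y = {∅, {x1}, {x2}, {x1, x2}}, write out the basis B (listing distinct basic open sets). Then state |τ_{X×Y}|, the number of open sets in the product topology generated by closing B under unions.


Basis B = {∅ × ∅, {3} × {x1}, {3} × {x2}, {3} × {x1, x2}, {1, 2, 3} × {x1}, {1, 2, 3} × {x2}, {1, 2, 3} × {x1, x2}}; |τ_{X×Y}| = 9.

Enumerate products U × V with U ∈ τ_X, V ∈ τ_Y (deduplicated):
  ∅ × ∅ = {} (∅)
  {3} × {x1} = {(3,x1)}
  {3} × {x2} = {(3,x2)}
  {3} × {x1, x2} = {(3,x1), (3,x2)}
  {1, 2, 3} × {x1} = {(1,x1), (2,x1), (3,x1)}
  {1, 2, 3} × {x2} = {(1,x2), (2,x2), (3,x2)}
  {1, 2, 3} × {x1, x2} = {(1,x1), (1,x2), (2,x1), (2,x2), (3,x1), (3,x2)}
These 7 distinct sets form the basis B.
Close under arbitrary unions to get τ_{X×Y}; counting gives |τ_{X×Y}| = 9.


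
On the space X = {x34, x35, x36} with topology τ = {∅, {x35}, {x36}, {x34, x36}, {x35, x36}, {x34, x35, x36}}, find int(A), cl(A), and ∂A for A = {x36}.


int(A) = {x36}, cl(A) = {x34, x36}, ∂A = {x34}.

Closed sets in (X, τ) are complements of opens:
  closed(X, τ) = {∅, {x34}, {x35}, {x34, x35}, {x34, x36}, {x34, x35, x36}}.
int(A) = ⋃ {U ∈ τ : U ⊆ A}. Opens contained in A: ∅, {x36}.
Taking the union of these: int(A) = {x36}.
cl(A) = ⋂ {C closed : A ⊆ C}. Closed sets containing A: {x34, x36}, {x34, x35, x36}.
Intersecting these: cl(A) = {x34, x36}.
∂A = cl(A) ∖ int(A) = {x34, x36} ∖ {x36} = {x34}.


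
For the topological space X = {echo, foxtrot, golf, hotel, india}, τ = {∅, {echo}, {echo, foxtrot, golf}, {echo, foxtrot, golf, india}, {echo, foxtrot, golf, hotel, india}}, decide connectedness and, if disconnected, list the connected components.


(X, τ) is connected.

Find clopen sets (U ∈ τ with X ∖ U ∈ τ):
  U = ∅, X ∖ U = {echo, foxtrot, golf, hotel, india} — both open, so U is clopen.
  U = {echo, foxtrot, golf, hotel, india}, X ∖ U = ∅ — both open, so U is clopen.
Only trivial clopens (∅ and X) exist, so (X, τ) is connected.
Compute connected components by grouping points that agree on all clopens:
  component: {echo, foxtrot, golf, hotel, india}


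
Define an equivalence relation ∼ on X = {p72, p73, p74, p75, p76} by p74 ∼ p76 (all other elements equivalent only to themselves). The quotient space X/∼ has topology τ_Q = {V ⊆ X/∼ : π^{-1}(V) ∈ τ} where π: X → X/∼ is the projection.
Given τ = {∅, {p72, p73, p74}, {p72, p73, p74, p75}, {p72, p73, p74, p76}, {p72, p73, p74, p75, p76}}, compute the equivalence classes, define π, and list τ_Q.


X/∼ = {[p72], [p73], [p74=p76], [p75]}; |τ_Q| = 3.

Equivalence classes: [p72], [p73], [p74=p76], [p75].
Quotient map π: X → X/∼ sends p72 ↦ [p72], p73 ↦ [p73], p74 ↦ [p74=p76], p75 ↦ [p75], p76 ↦ [p74=p76].
For each subset V ⊆ X/∼, compute π^{-1}(V) ⊆ X and check whether π^{-1}(V) ∈ τ. V is open in τ_Q iff π^{-1}(V) ∈ τ.
  V = {}: π^{-1}(V) = ∅ ∈ τ ✓.
  V = {[p72]}: π^{-1}(V) = {p72} ∉ τ ✗.
  V = {[p73]}: π^{-1}(V) = {p73} ∉ τ ✗.
  V = {[p72], [p73]}: π^{-1}(V) = {p72, p73} ∉ τ ✗.
  V = {[p74=p76]}: π^{-1}(V) = {p74, p76} ∉ τ ✗.
  V = {[p72], [p74=p76]}: π^{-1}(V) = {p72, p74, p76} ∉ τ ✗.
  V = {[p73], [p74=p76]}: π^{-1}(V) = {p73, p74, p76} ∉ τ ✗.
  V = {[p72], [p73], [p74=p76]}: π^{-1}(V) = {p72, p73, p74, p76} ∈ τ ✓.
  V = {[p75]}: π^{-1}(V) = {p75} ∉ τ ✗.
  V = {[p72], [p75]}: π^{-1}(V) = {p72, p75} ∉ τ ✗.
  V = {[p73], [p75]}: π^{-1}(V) = {p73, p75} ∉ τ ✗.
  V = {[p72], [p73], [p75]}: π^{-1}(V) = {p72, p73, p75} ∉ τ ✗.
  V = {[p74=p76], [p75]}: π^{-1}(V) = {p74, p75, p76} ∉ τ ✗.
  V = {[p72], [p74=p76], [p75]}: π^{-1}(V) = {p72, p74, p75, p76} ∉ τ ✗.
  V = {[p73], [p74=p76], [p75]}: π^{-1}(V) = {p73, p74, p75, p76} ∉ τ ✗.
  V = {[p72], [p73], [p74=p76], [p75]}: π^{-1}(V) = {p72, p73, p74, p75, p76} ∈ τ ✓.
Open sets in the quotient: τ_Q = {{}, {[p72], [p73], [p74=p76]}, {[p72], [p73], [p74=p76], [p75]}} (3 elements).


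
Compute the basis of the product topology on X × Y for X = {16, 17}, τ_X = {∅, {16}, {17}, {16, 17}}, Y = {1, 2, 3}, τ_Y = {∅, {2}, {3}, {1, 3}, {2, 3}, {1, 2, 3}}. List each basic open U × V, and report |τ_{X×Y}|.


Basis B = {∅ × ∅, {16} × {2}, {16} × {3}, {17} × {2}, {17} × {3}, {16} × {1, 3}, {16} × {2, 3}, {16, 17} × {2}, {16, 17} × {3}, {17} × {1, 3}, {17} × {2, 3}, {16} × {1, 2, 3}, {17} × {1, 2, 3}, {16, 17} × {1, 3}, {16, 17} × {2, 3}, {16, 17} × {1, 2, 3}}; |τ_{X×Y}| = 36.

Enumerate products U × V with U ∈ τ_X, V ∈ τ_Y (deduplicated):
  ∅ × ∅ = {} (∅)
  {16} × {2} = {(16,2)}
  {16} × {3} = {(16,3)}
  {17} × {2} = {(17,2)}
  {17} × {3} = {(17,3)}
  {16} × {1, 3} = {(16,1), (16,3)}
  {16} × {2, 3} = {(16,2), (16,3)}
  {16, 17} × {2} = {(16,2), (17,2)}
  {16, 17} × {3} = {(16,3), (17,3)}
  {17} × {1, 3} = {(17,1), (17,3)}
  {17} × {2, 3} = {(17,2), (17,3)}
  {16} × {1, 2, 3} = {(16,1), (16,2), (16,3)}
  {17} × {1, 2, 3} = {(17,1), (17,2), (17,3)}
  {16, 17} × {1, 3} = {(16,1), (16,3), (17,1), (17,3)}
  {16, 17} × {2, 3} = {(16,2), (16,3), (17,2), (17,3)}
  {16, 17} × {1, 2, 3} = {(16,1), (16,2), (16,3), (17,1), (17,2), (17,3)}
These 16 distinct sets form the basis B.
Close under arbitrary unions to get τ_{X×Y}; counting gives |τ_{X×Y}| = 36.


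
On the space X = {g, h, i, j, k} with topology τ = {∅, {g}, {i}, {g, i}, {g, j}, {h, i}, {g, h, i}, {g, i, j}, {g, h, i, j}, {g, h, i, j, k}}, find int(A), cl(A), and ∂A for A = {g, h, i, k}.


int(A) = {g, h, i}, cl(A) = {g, h, i, j, k}, ∂A = {j, k}.

Closed sets in (X, τ) are complements of opens:
  closed(X, τ) = {∅, {k}, {h, k}, {j, k}, {g, j, k}, {h, i, k}, {h, j, k}, {g, h, j, k}, {h, i, j, k}, {g, h, i, j, k}}.
int(A) = ⋃ {U ∈ τ : U ⊆ A}. Opens contained in A: ∅, {g}, {i}, {g, i}, {h, i}, {g, h, i}.
Taking the union of these: int(A) = {g, h, i}.
cl(A) = ⋂ {C closed : A ⊆ C}. Closed sets containing A: {g, h, i, j, k}.
Intersecting these: cl(A) = {g, h, i, j, k}.
∂A = cl(A) ∖ int(A) = {g, h, i, j, k} ∖ {g, h, i} = {j, k}.


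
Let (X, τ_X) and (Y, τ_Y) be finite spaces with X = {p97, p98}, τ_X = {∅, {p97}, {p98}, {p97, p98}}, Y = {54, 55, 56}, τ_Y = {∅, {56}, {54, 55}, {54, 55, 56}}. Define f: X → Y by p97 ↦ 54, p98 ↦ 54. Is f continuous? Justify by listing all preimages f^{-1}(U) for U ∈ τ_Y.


f IS continuous.

Compute f^{-1}(U) for each U ∈ τ_Y:
  U = ∅: f^{-1}(U) = ∅ ∈ τ_X ✓.
  U = {56}: f^{-1}(U) = ∅ ∈ τ_X ✓.
  U = {54, 55}: f^{-1}(U) = {p97, p98} ∈ τ_X ✓.
  U = {54, 55, 56}: f^{-1}(U) = {p97, p98} ∈ τ_X ✓.
Every preimage lies in τ_X, so f IS continuous.


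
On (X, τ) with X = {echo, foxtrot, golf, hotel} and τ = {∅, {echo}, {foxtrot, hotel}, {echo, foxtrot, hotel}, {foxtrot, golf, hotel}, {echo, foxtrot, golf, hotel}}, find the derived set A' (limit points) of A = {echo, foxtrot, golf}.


A' = {golf, hotel}

For each x ∈ X, list the open sets U ∈ τ with x ∈ U, then check whether U ∩ (A ∖ {x}) ≠ ∅ for every such U.
  x = echo: open {echo} ∋ x has {echo} ∩ (A ∖ {echo}) = ∅, so x is NOT a limit point.
  x = foxtrot: open {foxtrot, hotel} ∋ x has {foxtrot, hotel} ∩ (A ∖ {foxtrot}) = ∅, so x is NOT a limit point.
  x = golf: opens ∋ x are {foxtrot, golf, hotel}, {echo, foxtrot, golf, hotel}; each meets A ∖ {golf}, so x IS a limit point.
  x = hotel: opens ∋ x are {foxtrot, hotel}, {echo, foxtrot, hotel}, {foxtrot, golf, hotel}, {echo, foxtrot, golf, hotel}; each meets A ∖ {hotel}, so x IS a limit point.
Collecting: A' = {golf, hotel}.


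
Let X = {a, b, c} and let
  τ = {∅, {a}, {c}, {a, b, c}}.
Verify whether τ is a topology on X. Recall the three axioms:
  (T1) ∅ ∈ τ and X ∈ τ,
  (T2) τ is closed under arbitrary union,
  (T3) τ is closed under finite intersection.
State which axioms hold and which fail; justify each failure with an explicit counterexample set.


τ is NOT a topology on X.

Axiom (T1): ∅ ∈ τ? Yes; X ∈ τ? Yes.
Axiom (T2/T3): check pairwise unions and intersections of members of τ.
Counterexample for (T2): {a} ∪ {c} = {a, c} ∉ τ. Therefore τ is NOT a topology.


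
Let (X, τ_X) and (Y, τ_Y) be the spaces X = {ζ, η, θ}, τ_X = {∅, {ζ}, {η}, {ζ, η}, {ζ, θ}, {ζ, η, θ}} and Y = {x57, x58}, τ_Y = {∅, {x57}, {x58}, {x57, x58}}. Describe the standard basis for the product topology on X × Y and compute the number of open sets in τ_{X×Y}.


Basis B = {∅ × ∅, {ζ} × {x57}, {ζ} × {x58}, {η} × {x57}, {η} × {x58}, {ζ} × {x57, x58}, {ζ, η} × {x57}, {ζ, θ} × {x57}, {ζ, η} × {x58}, {ζ, θ} × {x58}, {η} × {x57, x58}, {ζ, η, θ} × {x57}, {ζ, η, θ} × {x58}, {ζ, η} × {x57, x58}, {ζ, θ} × {x57, x58}, {ζ, η, θ} × {x57, x58}}; |τ_{X×Y}| = 36.

Enumerate products U × V with U ∈ τ_X, V ∈ τ_Y (deduplicated):
  ∅ × ∅ = {} (∅)
  {ζ} × {x57} = {(ζ,x57)}
  {ζ} × {x58} = {(ζ,x58)}
  {η} × {x57} = {(η,x57)}
  {η} × {x58} = {(η,x58)}
  {ζ} × {x57, x58} = {(ζ,x57), (ζ,x58)}
  {ζ, η} × {x57} = {(ζ,x57), (η,x57)}
  {ζ, θ} × {x57} = {(ζ,x57), (θ,x57)}
  {ζ, η} × {x58} = {(ζ,x58), (η,x58)}
  {ζ, θ} × {x58} = {(ζ,x58), (θ,x58)}
  {η} × {x57, x58} = {(η,x57), (η,x58)}
  {ζ, η, θ} × {x57} = {(ζ,x57), (η,x57), (θ,x57)}
  {ζ, η, θ} × {x58} = {(ζ,x58), (η,x58), (θ,x58)}
  {ζ, η} × {x57, x58} = {(ζ,x57), (ζ,x58), (η,x57), (η,x58)}
  {ζ, θ} × {x57, x58} = {(ζ,x57), (ζ,x58), (θ,x57), (θ,x58)}
  {ζ, η, θ} × {x57, x58} = {(ζ,x57), (ζ,x58), (η,x57), (η,x58), (θ,x57), (θ,x58)}
These 16 distinct sets form the basis B.
Close under arbitrary unions to get τ_{X×Y}; counting gives |τ_{X×Y}| = 36.


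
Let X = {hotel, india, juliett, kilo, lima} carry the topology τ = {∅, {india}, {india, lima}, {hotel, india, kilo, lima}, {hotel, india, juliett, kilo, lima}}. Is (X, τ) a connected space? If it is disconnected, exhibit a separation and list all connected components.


(X, τ) is connected.

Find clopen sets (U ∈ τ with X ∖ U ∈ τ):
  U = ∅, X ∖ U = {hotel, india, juliett, kilo, lima} — both open, so U is clopen.
  U = {hotel, india, juliett, kilo, lima}, X ∖ U = ∅ — both open, so U is clopen.
Only trivial clopens (∅ and X) exist, so (X, τ) is connected.
Compute connected components by grouping points that agree on all clopens:
  component: {hotel, india, juliett, kilo, lima}


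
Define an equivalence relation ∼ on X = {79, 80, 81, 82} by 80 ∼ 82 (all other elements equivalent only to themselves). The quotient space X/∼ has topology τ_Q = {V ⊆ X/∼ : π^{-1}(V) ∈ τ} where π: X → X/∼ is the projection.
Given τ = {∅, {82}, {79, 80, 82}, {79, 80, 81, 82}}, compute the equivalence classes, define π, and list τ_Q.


X/∼ = {[79], [80=82], [81]}; |τ_Q| = 3.

Equivalence classes: [79], [80=82], [81].
Quotient map π: X → X/∼ sends 79 ↦ [79], 80 ↦ [80=82], 81 ↦ [81], 82 ↦ [80=82].
For each subset V ⊆ X/∼, compute π^{-1}(V) ⊆ X and check whether π^{-1}(V) ∈ τ. V is open in τ_Q iff π^{-1}(V) ∈ τ.
  V = {}: π^{-1}(V) = ∅ ∈ τ ✓.
  V = {[79]}: π^{-1}(V) = {79} ∉ τ ✗.
  V = {[80=82]}: π^{-1}(V) = {80, 82} ∉ τ ✗.
  V = {[79], [80=82]}: π^{-1}(V) = {79, 80, 82} ∈ τ ✓.
  V = {[81]}: π^{-1}(V) = {81} ∉ τ ✗.
  V = {[79], [81]}: π^{-1}(V) = {79, 81} ∉ τ ✗.
  V = {[80=82], [81]}: π^{-1}(V) = {80, 81, 82} ∉ τ ✗.
  V = {[79], [80=82], [81]}: π^{-1}(V) = {79, 80, 81, 82} ∈ τ ✓.
Open sets in the quotient: τ_Q = {{}, {[79], [80=82]}, {[79], [80=82], [81]}} (3 elements).


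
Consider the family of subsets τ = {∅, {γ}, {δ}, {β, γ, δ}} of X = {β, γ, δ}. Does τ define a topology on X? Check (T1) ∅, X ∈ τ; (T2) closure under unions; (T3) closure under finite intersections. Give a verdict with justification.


τ is NOT a topology on X.

Axiom (T1): ∅ ∈ τ? Yes; X ∈ τ? Yes.
Axiom (T2/T3): check pairwise unions and intersections of members of τ.
Counterexample for (T2): {γ} ∪ {δ} = {γ, δ} ∉ τ. Therefore τ is NOT a topology.


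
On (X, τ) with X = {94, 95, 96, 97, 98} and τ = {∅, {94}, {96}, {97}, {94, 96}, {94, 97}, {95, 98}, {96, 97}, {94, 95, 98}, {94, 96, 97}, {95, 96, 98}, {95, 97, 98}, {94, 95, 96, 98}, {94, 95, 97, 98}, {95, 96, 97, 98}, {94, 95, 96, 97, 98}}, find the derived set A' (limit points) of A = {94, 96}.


A' = ∅

For each x ∈ X, list the open sets U ∈ τ with x ∈ U, then check whether U ∩ (A ∖ {x}) ≠ ∅ for every such U.
  x = 94: open {94} ∋ x has {94} ∩ (A ∖ {94}) = ∅, so x is NOT a limit point.
  x = 95: open {95, 98} ∋ x has {95, 98} ∩ (A ∖ {95}) = ∅, so x is NOT a limit point.
  x = 96: open {96} ∋ x has {96} ∩ (A ∖ {96}) = ∅, so x is NOT a limit point.
  x = 97: open {97} ∋ x has {97} ∩ (A ∖ {97}) = ∅, so x is NOT a limit point.
  x = 98: open {95, 98} ∋ x has {95, 98} ∩ (A ∖ {98}) = ∅, so x is NOT a limit point.
Collecting: A' = ∅.


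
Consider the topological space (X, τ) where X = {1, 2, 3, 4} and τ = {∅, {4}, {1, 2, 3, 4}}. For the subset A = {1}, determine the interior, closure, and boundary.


int(A) = ∅, cl(A) = {1, 2, 3}, ∂A = {1, 2, 3}.

Closed sets in (X, τ) are complements of opens:
  closed(X, τ) = {∅, {1, 2, 3}, {1, 2, 3, 4}}.
int(A) = ⋃ {U ∈ τ : U ⊆ A}. Opens contained in A: ∅.
Taking the union of these: int(A) = ∅.
cl(A) = ⋂ {C closed : A ⊆ C}. Closed sets containing A: {1, 2, 3}, {1, 2, 3, 4}.
Intersecting these: cl(A) = {1, 2, 3}.
∂A = cl(A) ∖ int(A) = {1, 2, 3} ∖ ∅ = {1, 2, 3}.


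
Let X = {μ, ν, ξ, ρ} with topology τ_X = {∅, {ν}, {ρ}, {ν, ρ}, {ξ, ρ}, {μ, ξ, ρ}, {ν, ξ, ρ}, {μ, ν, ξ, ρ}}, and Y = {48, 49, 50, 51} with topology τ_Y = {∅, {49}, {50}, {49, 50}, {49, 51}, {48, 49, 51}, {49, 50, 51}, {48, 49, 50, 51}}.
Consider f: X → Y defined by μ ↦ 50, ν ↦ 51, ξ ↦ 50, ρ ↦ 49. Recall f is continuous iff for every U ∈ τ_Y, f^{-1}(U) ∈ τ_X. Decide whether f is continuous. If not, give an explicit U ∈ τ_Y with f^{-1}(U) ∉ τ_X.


f is NOT continuous.

Compute f^{-1}(U) for each U ∈ τ_Y:
  U = ∅: f^{-1}(U) = ∅ ∈ τ_X ✓.
  U = {49}: f^{-1}(U) = {ρ} ∈ τ_X ✓.
  U = {50}: f^{-1}(U) = {μ, ξ} ∉ τ_X ✗.
  U = {49, 50}: f^{-1}(U) = {μ, ξ, ρ} ∈ τ_X ✓.
  U = {49, 51}: f^{-1}(U) = {ν, ρ} ∈ τ_X ✓.
  U = {48, 49, 51}: f^{-1}(U) = {ν, ρ} ∈ τ_X ✓.
  U = {49, 50, 51}: f^{-1}(U) = {μ, ν, ξ, ρ} ∈ τ_X ✓.
  U = {48, 49, 50, 51}: f^{-1}(U) = {μ, ν, ξ, ρ} ∈ τ_X ✓.
Found U = {50} with f^{-1}(U) = {μ, ξ} not in τ_X. Therefore f is NOT continuous.


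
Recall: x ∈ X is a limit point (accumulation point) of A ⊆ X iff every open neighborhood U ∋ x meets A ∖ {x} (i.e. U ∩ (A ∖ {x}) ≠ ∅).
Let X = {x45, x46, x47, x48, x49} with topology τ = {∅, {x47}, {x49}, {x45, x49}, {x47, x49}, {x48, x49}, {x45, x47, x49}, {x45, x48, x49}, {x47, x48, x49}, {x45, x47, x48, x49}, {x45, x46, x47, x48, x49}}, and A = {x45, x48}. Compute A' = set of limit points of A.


A' = {x46}

For each x ∈ X, list the open sets U ∈ τ with x ∈ U, then check whether U ∩ (A ∖ {x}) ≠ ∅ for every such U.
  x = x45: open {x45, x49} ∋ x has {x45, x49} ∩ (A ∖ {x45}) = ∅, so x is NOT a limit point.
  x = x46: opens ∋ x are {x45, x46, x47, x48, x49}; each meets A ∖ {x46}, so x IS a limit point.
  x = x47: open {x47} ∋ x has {x47} ∩ (A ∖ {x47}) = ∅, so x is NOT a limit point.
  x = x48: open {x48, x49} ∋ x has {x48, x49} ∩ (A ∖ {x48}) = ∅, so x is NOT a limit point.
  x = x49: open {x49} ∋ x has {x49} ∩ (A ∖ {x49}) = ∅, so x is NOT a limit point.
Collecting: A' = {x46}.


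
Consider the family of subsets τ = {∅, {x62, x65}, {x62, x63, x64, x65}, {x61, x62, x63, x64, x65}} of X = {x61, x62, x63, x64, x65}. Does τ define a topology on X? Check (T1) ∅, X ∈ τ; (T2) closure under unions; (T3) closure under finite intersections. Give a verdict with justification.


τ IS a topology on X.

Axiom (T1): ∅ ∈ τ? Yes; X ∈ τ? Yes.
Axiom (T2/T3): check pairwise unions and intersections of members of τ.
All pairwise intersections and unions checked — each lies in τ. Therefore τ satisfies (T1), (T2), (T3): it IS a topology on X.


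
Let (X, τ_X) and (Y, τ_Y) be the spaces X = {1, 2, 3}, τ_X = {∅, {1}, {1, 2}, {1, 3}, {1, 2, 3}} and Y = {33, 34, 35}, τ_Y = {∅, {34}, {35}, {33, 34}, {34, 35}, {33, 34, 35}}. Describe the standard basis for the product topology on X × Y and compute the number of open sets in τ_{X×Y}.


Basis B = {∅ × ∅, {1} × {34}, {1} × {35}, {1} × {33, 34}, {1} × {34, 35}, {1, 2} × {34}, {1, 3} × {34}, {1, 2} × {35}, {1, 3} × {35}, {1} × {33, 34, 35}, {1, 2, 3} × {34}, {1, 2, 3} × {35}, {1, 2} × {33, 34}, {1, 3} × {33, 34}, {1, 2} × {34, 35}, {1, 3} × {34, 35}, {1, 2} × {33, 34, 35}, {1, 3} × {33, 34, 35}, {1, 2, 3} × {33, 34}, {1, 2, 3} × {34, 35}, {1, 2, 3} × {33, 34, 35}}; |τ_{X×Y}| = 70.

Enumerate products U × V with U ∈ τ_X, V ∈ τ_Y (deduplicated):
  ∅ × ∅ = {} (∅)
  {1} × {34} = {(1,34)}
  {1} × {35} = {(1,35)}
  {1} × {33, 34} = {(1,33), (1,34)}
  {1} × {34, 35} = {(1,34), (1,35)}
  {1, 2} × {34} = {(1,34), (2,34)}
  {1, 3} × {34} = {(1,34), (3,34)}
  {1, 2} × {35} = {(1,35), (2,35)}
  {1, 3} × {35} = {(1,35), (3,35)}
  {1} × {33, 34, 35} = {(1,33), (1,34), (1,35)}
  {1, 2, 3} × {34} = {(1,34), (2,34), (3,34)}
  {1, 2, 3} × {35} = {(1,35), (2,35), (3,35)}
  {1, 2} × {33, 34} = {(1,33), (1,34), (2,33), (2,34)}
  {1, 3} × {33, 34} = {(1,33), (1,34), (3,33), (3,34)}
  {1, 2} × {34, 35} = {(1,34), (1,35), (2,34), (2,35)}
  {1, 3} × {34, 35} = {(1,34), (1,35), (3,34), (3,35)}
  {1, 2} × {33, 34, 35} = {(1,33), (1,34), (1,35), (2,33), (2,34), (2,35)}
  {1, 3} × {33, 34, 35} = {(1,33), (1,34), (1,35), (3,33), (3,34), (3,35)}
  {1, 2, 3} × {33, 34} = {(1,33), (1,34), (2,33), (2,34), (3,33), (3,34)}
  {1, 2, 3} × {34, 35} = {(1,34), (1,35), (2,34), (2,35), (3,34), (3,35)}
  {1, 2, 3} × {33, 34, 35} = {(1,33), (1,34), (1,35), (2,33), (2,34), (2,35), (3,33), (3,34), (3,35)}
These 21 distinct sets form the basis B.
Close under arbitrary unions to get τ_{X×Y}; counting gives |τ_{X×Y}| = 70.


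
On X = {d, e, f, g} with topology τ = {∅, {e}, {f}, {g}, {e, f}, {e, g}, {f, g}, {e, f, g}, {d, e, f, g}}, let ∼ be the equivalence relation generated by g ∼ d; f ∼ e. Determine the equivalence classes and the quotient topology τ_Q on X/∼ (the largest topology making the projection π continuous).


X/∼ = {[d=g], [e=f]}; |τ_Q| = 3.

Equivalence classes: [d=g], [e=f].
Quotient map π: X → X/∼ sends d ↦ [d=g], e ↦ [e=f], f ↦ [e=f], g ↦ [d=g].
For each subset V ⊆ X/∼, compute π^{-1}(V) ⊆ X and check whether π^{-1}(V) ∈ τ. V is open in τ_Q iff π^{-1}(V) ∈ τ.
  V = {}: π^{-1}(V) = ∅ ∈ τ ✓.
  V = {[d=g]}: π^{-1}(V) = {d, g} ∉ τ ✗.
  V = {[e=f]}: π^{-1}(V) = {e, f} ∈ τ ✓.
  V = {[d=g], [e=f]}: π^{-1}(V) = {d, e, f, g} ∈ τ ✓.
Open sets in the quotient: τ_Q = {{}, {[e=f]}, {[d=g], [e=f]}} (3 elements).


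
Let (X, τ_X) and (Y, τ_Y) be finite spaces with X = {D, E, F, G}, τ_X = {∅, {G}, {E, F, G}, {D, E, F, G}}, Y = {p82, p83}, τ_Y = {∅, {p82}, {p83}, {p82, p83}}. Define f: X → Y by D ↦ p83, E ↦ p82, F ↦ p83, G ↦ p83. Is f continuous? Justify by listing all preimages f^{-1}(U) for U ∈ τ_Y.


f is NOT continuous.

Compute f^{-1}(U) for each U ∈ τ_Y:
  U = ∅: f^{-1}(U) = ∅ ∈ τ_X ✓.
  U = {p82}: f^{-1}(U) = {E} ∉ τ_X ✗.
  U = {p83}: f^{-1}(U) = {D, F, G} ∉ τ_X ✗.
  U = {p82, p83}: f^{-1}(U) = {D, E, F, G} ∈ τ_X ✓.
Found U = {p82} with f^{-1}(U) = {E} not in τ_X. Therefore f is NOT continuous.


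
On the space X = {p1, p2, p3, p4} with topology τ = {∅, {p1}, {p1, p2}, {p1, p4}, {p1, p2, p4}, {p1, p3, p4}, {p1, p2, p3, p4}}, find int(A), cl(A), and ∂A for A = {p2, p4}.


int(A) = ∅, cl(A) = {p2, p3, p4}, ∂A = {p2, p3, p4}.

Closed sets in (X, τ) are complements of opens:
  closed(X, τ) = {∅, {p2}, {p3}, {p2, p3}, {p3, p4}, {p2, p3, p4}, {p1, p2, p3, p4}}.
int(A) = ⋃ {U ∈ τ : U ⊆ A}. Opens contained in A: ∅.
Taking the union of these: int(A) = ∅.
cl(A) = ⋂ {C closed : A ⊆ C}. Closed sets containing A: {p2, p3, p4}, {p1, p2, p3, p4}.
Intersecting these: cl(A) = {p2, p3, p4}.
∂A = cl(A) ∖ int(A) = {p2, p3, p4} ∖ ∅ = {p2, p3, p4}.


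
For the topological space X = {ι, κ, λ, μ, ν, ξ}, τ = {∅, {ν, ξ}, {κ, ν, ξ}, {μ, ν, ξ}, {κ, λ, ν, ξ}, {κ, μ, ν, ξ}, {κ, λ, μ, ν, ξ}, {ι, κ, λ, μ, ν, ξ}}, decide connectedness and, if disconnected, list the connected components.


(X, τ) is connected.

Find clopen sets (U ∈ τ with X ∖ U ∈ τ):
  U = ∅, X ∖ U = {ι, κ, λ, μ, ν, ξ} — both open, so U is clopen.
  U = {ι, κ, λ, μ, ν, ξ}, X ∖ U = ∅ — both open, so U is clopen.
Only trivial clopens (∅ and X) exist, so (X, τ) is connected.
Compute connected components by grouping points that agree on all clopens:
  component: {ι, κ, λ, μ, ν, ξ}


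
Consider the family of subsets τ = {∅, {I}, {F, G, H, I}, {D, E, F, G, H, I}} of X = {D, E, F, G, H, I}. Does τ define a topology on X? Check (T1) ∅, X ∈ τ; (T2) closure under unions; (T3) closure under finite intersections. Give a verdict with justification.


τ IS a topology on X.

Axiom (T1): ∅ ∈ τ? Yes; X ∈ τ? Yes.
Axiom (T2/T3): check pairwise unions and intersections of members of τ.
All pairwise intersections and unions checked — each lies in τ. Therefore τ satisfies (T1), (T2), (T3): it IS a topology on X.


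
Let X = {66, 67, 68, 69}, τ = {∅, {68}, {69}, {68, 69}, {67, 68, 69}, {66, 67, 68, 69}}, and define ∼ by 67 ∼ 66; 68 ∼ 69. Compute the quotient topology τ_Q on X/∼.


X/∼ = {[66=67], [68=69]}; |τ_Q| = 3.

Equivalence classes: [66=67], [68=69].
Quotient map π: X → X/∼ sends 66 ↦ [66=67], 67 ↦ [66=67], 68 ↦ [68=69], 69 ↦ [68=69].
For each subset V ⊆ X/∼, compute π^{-1}(V) ⊆ X and check whether π^{-1}(V) ∈ τ. V is open in τ_Q iff π^{-1}(V) ∈ τ.
  V = {}: π^{-1}(V) = ∅ ∈ τ ✓.
  V = {[66=67]}: π^{-1}(V) = {66, 67} ∉ τ ✗.
  V = {[68=69]}: π^{-1}(V) = {68, 69} ∈ τ ✓.
  V = {[66=67], [68=69]}: π^{-1}(V) = {66, 67, 68, 69} ∈ τ ✓.
Open sets in the quotient: τ_Q = {{}, {[68=69]}, {[66=67], [68=69]}} (3 elements).


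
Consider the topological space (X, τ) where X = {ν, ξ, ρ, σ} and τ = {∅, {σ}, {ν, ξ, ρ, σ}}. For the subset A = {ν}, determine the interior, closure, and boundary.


int(A) = ∅, cl(A) = {ν, ξ, ρ}, ∂A = {ν, ξ, ρ}.

Closed sets in (X, τ) are complements of opens:
  closed(X, τ) = {∅, {ν, ξ, ρ}, {ν, ξ, ρ, σ}}.
int(A) = ⋃ {U ∈ τ : U ⊆ A}. Opens contained in A: ∅.
Taking the union of these: int(A) = ∅.
cl(A) = ⋂ {C closed : A ⊆ C}. Closed sets containing A: {ν, ξ, ρ}, {ν, ξ, ρ, σ}.
Intersecting these: cl(A) = {ν, ξ, ρ}.
∂A = cl(A) ∖ int(A) = {ν, ξ, ρ} ∖ ∅ = {ν, ξ, ρ}.


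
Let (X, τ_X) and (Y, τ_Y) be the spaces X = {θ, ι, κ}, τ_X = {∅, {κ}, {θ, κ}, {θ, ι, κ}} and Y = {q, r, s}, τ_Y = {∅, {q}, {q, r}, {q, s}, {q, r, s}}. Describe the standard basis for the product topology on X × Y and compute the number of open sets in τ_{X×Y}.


Basis B = {∅ × ∅, {κ} × {q}, {θ, κ} × {q}, {κ} × {q, r}, {κ} × {q, s}, {θ, ι, κ} × {q}, {κ} × {q, r, s}, {θ, κ} × {q, r}, {θ, κ} × {q, s}, {θ, κ} × {q, r, s}, {θ, ι, κ} × {q, r}, {θ, ι, κ} × {q, s}, {θ, ι, κ} × {q, r, s}}; |τ_{X×Y}| = 30.

Enumerate products U × V with U ∈ τ_X, V ∈ τ_Y (deduplicated):
  ∅ × ∅ = {} (∅)
  {κ} × {q} = {(κ,q)}
  {θ, κ} × {q} = {(θ,q), (κ,q)}
  {κ} × {q, r} = {(κ,q), (κ,r)}
  {κ} × {q, s} = {(κ,q), (κ,s)}
  {θ, ι, κ} × {q} = {(θ,q), (ι,q), (κ,q)}
  {κ} × {q, r, s} = {(κ,q), (κ,r), (κ,s)}
  {θ, κ} × {q, r} = {(θ,q), (θ,r), (κ,q), (κ,r)}
  {θ, κ} × {q, s} = {(θ,q), (θ,s), (κ,q), (κ,s)}
  {θ, κ} × {q, r, s} = {(θ,q), (θ,r), (θ,s), (κ,q), (κ,r), (κ,s)}
  {θ, ι, κ} × {q, r} = {(θ,q), (θ,r), (ι,q), (ι,r), (κ,q), (κ,r)}
  {θ, ι, κ} × {q, s} = {(θ,q), (θ,s), (ι,q), (ι,s), (κ,q), (κ,s)}
  {θ, ι, κ} × {q, r, s} = {(θ,q), (θ,r), (θ,s), (ι,q), (ι,r), (ι,s), (κ,q), (κ,r), (κ,s)}
These 13 distinct sets form the basis B.
Close under arbitrary unions to get τ_{X×Y}; counting gives |τ_{X×Y}| = 30.


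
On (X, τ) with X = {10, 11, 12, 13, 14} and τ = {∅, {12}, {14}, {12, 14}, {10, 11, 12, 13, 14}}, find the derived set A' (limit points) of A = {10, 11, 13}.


A' = {10, 11, 13}

For each x ∈ X, list the open sets U ∈ τ with x ∈ U, then check whether U ∩ (A ∖ {x}) ≠ ∅ for every such U.
  x = 10: opens ∋ x are {10, 11, 12, 13, 14}; each meets A ∖ {10}, so x IS a limit point.
  x = 11: opens ∋ x are {10, 11, 12, 13, 14}; each meets A ∖ {11}, so x IS a limit point.
  x = 12: open {12} ∋ x has {12} ∩ (A ∖ {12}) = ∅, so x is NOT a limit point.
  x = 13: opens ∋ x are {10, 11, 12, 13, 14}; each meets A ∖ {13}, so x IS a limit point.
  x = 14: open {14} ∋ x has {14} ∩ (A ∖ {14}) = ∅, so x is NOT a limit point.
Collecting: A' = {10, 11, 13}.


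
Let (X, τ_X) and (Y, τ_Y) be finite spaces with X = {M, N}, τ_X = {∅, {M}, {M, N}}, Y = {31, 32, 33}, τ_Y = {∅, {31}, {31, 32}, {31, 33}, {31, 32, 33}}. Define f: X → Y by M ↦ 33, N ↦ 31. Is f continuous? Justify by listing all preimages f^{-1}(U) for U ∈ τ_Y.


f is NOT continuous.

Compute f^{-1}(U) for each U ∈ τ_Y:
  U = ∅: f^{-1}(U) = ∅ ∈ τ_X ✓.
  U = {31}: f^{-1}(U) = {N} ∉ τ_X ✗.
  U = {31, 32}: f^{-1}(U) = {N} ∉ τ_X ✗.
  U = {31, 33}: f^{-1}(U) = {M, N} ∈ τ_X ✓.
  U = {31, 32, 33}: f^{-1}(U) = {M, N} ∈ τ_X ✓.
Found U = {31} with f^{-1}(U) = {N} not in τ_X. Therefore f is NOT continuous.


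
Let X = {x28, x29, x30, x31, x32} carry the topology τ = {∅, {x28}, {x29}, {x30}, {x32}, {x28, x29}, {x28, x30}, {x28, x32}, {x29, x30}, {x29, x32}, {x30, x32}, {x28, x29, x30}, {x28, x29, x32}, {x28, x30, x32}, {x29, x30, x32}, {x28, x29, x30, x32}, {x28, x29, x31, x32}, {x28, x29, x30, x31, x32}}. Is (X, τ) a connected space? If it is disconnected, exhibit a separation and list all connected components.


(X, τ) is disconnected; components = [{x30}, {x28, x29, x31, x32}].

Find clopen sets (U ∈ τ with X ∖ U ∈ τ):
  U = ∅, X ∖ U = {x28, x29, x30, x31, x32} — both open, so U is clopen.
  U = {x30}, X ∖ U = {x28, x29, x31, x32} — both open, so U is clopen.
  U = {x28, x29, x31, x32}, X ∖ U = {x30} — both open, so U is clopen.
  U = {x28, x29, x30, x31, x32}, X ∖ U = ∅ — both open, so U is clopen.
Nontrivial clopen(s) exist: e.g. {x28, x29, x31, x32}. So (X, τ) is disconnected.
Compute connected components by grouping points that agree on all clopens:
  component: {x30}
  component: {x28, x29, x31, x32}


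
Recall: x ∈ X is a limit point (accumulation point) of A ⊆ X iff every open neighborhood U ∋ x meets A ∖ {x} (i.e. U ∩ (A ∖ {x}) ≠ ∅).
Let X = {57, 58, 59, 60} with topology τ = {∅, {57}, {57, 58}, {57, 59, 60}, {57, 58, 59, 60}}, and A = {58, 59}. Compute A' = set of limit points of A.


A' = {60}

For each x ∈ X, list the open sets U ∈ τ with x ∈ U, then check whether U ∩ (A ∖ {x}) ≠ ∅ for every such U.
  x = 57: open {57} ∋ x has {57} ∩ (A ∖ {57}) = ∅, so x is NOT a limit point.
  x = 58: open {57, 58} ∋ x has {57, 58} ∩ (A ∖ {58}) = ∅, so x is NOT a limit point.
  x = 59: open {57, 59, 60} ∋ x has {57, 59, 60} ∩ (A ∖ {59}) = ∅, so x is NOT a limit point.
  x = 60: opens ∋ x are {57, 59, 60}, {57, 58, 59, 60}; each meets A ∖ {60}, so x IS a limit point.
Collecting: A' = {60}.


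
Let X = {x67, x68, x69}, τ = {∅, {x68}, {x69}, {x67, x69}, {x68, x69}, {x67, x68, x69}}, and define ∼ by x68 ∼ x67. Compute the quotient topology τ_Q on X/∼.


X/∼ = {[x67=x68], [x69]}; |τ_Q| = 3.

Equivalence classes: [x67=x68], [x69].
Quotient map π: X → X/∼ sends x67 ↦ [x67=x68], x68 ↦ [x67=x68], x69 ↦ [x69].
For each subset V ⊆ X/∼, compute π^{-1}(V) ⊆ X and check whether π^{-1}(V) ∈ τ. V is open in τ_Q iff π^{-1}(V) ∈ τ.
  V = {}: π^{-1}(V) = ∅ ∈ τ ✓.
  V = {[x67=x68]}: π^{-1}(V) = {x67, x68} ∉ τ ✗.
  V = {[x69]}: π^{-1}(V) = {x69} ∈ τ ✓.
  V = {[x67=x68], [x69]}: π^{-1}(V) = {x67, x68, x69} ∈ τ ✓.
Open sets in the quotient: τ_Q = {{}, {[x69]}, {[x67=x68], [x69]}} (3 elements).


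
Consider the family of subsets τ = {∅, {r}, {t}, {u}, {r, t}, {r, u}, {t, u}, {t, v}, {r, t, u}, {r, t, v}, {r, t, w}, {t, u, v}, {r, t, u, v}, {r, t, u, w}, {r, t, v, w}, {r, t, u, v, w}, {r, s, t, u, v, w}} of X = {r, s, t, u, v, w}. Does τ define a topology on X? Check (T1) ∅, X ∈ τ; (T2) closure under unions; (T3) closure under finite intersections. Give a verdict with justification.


τ IS a topology on X.

Axiom (T1): ∅ ∈ τ? Yes; X ∈ τ? Yes.
Axiom (T2/T3): check pairwise unions and intersections of members of τ.
All pairwise intersections and unions checked — each lies in τ. Therefore τ satisfies (T1), (T2), (T3): it IS a topology on X.


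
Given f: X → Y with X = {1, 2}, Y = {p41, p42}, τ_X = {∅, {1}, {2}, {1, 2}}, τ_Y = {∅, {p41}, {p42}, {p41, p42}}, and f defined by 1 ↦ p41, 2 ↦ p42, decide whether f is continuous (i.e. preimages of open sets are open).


f IS continuous.

Compute f^{-1}(U) for each U ∈ τ_Y:
  U = ∅: f^{-1}(U) = ∅ ∈ τ_X ✓.
  U = {p41}: f^{-1}(U) = {1} ∈ τ_X ✓.
  U = {p42}: f^{-1}(U) = {2} ∈ τ_X ✓.
  U = {p41, p42}: f^{-1}(U) = {1, 2} ∈ τ_X ✓.
Every preimage lies in τ_X, so f IS continuous.


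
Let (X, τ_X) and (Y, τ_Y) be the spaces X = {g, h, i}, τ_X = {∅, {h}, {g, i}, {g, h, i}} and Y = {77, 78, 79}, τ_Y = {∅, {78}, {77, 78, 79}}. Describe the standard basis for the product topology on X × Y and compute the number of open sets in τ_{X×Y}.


Basis B = {∅ × ∅, {h} × {78}, {g, i} × {78}, {g, h, i} × {78}, {h} × {77, 78, 79}, {g, i} × {77, 78, 79}, {g, h, i} × {77, 78, 79}}; |τ_{X×Y}| = 9.

Enumerate products U × V with U ∈ τ_X, V ∈ τ_Y (deduplicated):
  ∅ × ∅ = {} (∅)
  {h} × {78} = {(h,78)}
  {g, i} × {78} = {(g,78), (i,78)}
  {g, h, i} × {78} = {(g,78), (h,78), (i,78)}
  {h} × {77, 78, 79} = {(h,77), (h,78), (h,79)}
  {g, i} × {77, 78, 79} = {(g,77), (g,78), (g,79), (i,77), (i,78), (i,79)}
  {g, h, i} × {77, 78, 79} = {(g,77), (g,78), (g,79), (h,77), (h,78), (h,79), (i,77), (i,78), (i,79)}
These 7 distinct sets form the basis B.
Close under arbitrary unions to get τ_{X×Y}; counting gives |τ_{X×Y}| = 9.


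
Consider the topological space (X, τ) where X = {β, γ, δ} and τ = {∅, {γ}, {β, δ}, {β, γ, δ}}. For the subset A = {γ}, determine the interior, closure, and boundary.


int(A) = {γ}, cl(A) = {γ}, ∂A = ∅.

Closed sets in (X, τ) are complements of opens:
  closed(X, τ) = {∅, {γ}, {β, δ}, {β, γ, δ}}.
int(A) = ⋃ {U ∈ τ : U ⊆ A}. Opens contained in A: ∅, {γ}.
Taking the union of these: int(A) = {γ}.
cl(A) = ⋂ {C closed : A ⊆ C}. Closed sets containing A: {γ}, {β, γ, δ}.
Intersecting these: cl(A) = {γ}.
∂A = cl(A) ∖ int(A) = {γ} ∖ {γ} = ∅.


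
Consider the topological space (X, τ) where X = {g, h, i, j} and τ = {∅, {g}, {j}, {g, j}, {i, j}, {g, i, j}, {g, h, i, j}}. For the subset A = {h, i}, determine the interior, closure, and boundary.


int(A) = ∅, cl(A) = {h, i}, ∂A = {h, i}.

Closed sets in (X, τ) are complements of opens:
  closed(X, τ) = {∅, {h}, {g, h}, {h, i}, {g, h, i}, {h, i, j}, {g, h, i, j}}.
int(A) = ⋃ {U ∈ τ : U ⊆ A}. Opens contained in A: ∅.
Taking the union of these: int(A) = ∅.
cl(A) = ⋂ {C closed : A ⊆ C}. Closed sets containing A: {h, i}, {g, h, i}, {h, i, j}, {g, h, i, j}.
Intersecting these: cl(A) = {h, i}.
∂A = cl(A) ∖ int(A) = {h, i} ∖ ∅ = {h, i}.
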